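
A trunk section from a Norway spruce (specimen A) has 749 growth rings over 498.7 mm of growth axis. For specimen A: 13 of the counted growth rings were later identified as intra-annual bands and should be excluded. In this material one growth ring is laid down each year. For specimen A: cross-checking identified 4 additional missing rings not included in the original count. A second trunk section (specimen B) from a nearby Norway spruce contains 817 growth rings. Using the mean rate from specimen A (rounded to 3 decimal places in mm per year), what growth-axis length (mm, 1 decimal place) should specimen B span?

550.7 mm

Specimen A: adjusted count: 749 − 13 + 4 = 740 growth rings.
A: Extension rate ≈ 498.7 / 740 = 0.674 mm/year.
Length of B = 0.674 × 817 = 550.7 mm.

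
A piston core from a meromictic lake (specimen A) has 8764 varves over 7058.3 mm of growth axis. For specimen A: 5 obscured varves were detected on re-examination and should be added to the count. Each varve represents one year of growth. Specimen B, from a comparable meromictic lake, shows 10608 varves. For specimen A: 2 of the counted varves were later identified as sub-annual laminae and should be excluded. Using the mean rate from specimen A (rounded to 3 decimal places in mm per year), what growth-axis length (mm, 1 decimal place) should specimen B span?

Specimen A: correcting the raw count gives 8764 − 2 + 5 = 8767 true varves.
A: Extension rate ≈ 7058.3 / 8767 = 0.805 mm per year.
Length of B = 0.805 × 10608 = 8539.4 mm.

8539.4 mm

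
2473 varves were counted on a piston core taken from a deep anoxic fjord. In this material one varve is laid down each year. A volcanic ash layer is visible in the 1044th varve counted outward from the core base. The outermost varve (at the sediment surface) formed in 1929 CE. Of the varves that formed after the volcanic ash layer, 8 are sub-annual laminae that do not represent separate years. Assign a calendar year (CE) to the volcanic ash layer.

Between varve 1044 and the sediment surface there are 2473 − 1044 = 1429 varves.
Removing the 8 false varves leaves 1429 − 8 = 1421 true varves beyond the volcanic ash layer.
Counting back 1421 years from 1929 CE places the volcanic ash layer in 1929 − 1421 = 508 CE.

508 CE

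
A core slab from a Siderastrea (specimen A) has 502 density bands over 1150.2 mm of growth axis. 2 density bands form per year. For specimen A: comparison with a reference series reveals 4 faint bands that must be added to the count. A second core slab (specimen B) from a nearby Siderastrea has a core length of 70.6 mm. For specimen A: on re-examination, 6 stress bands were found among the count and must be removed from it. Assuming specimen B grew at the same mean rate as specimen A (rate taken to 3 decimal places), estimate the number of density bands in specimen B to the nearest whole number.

31 density bands

Specimen A: true density band count = 502 − 6 + 4 = 500.
Specimen A: dividing by 2 density bands per year: 500 / 2 = 250 years.
A: Mean rate = 1150.2 mm / 250 years ≈ 4.601 mm per year.
B spans 70.6 / 4.601 = 15.34 years; at 2 density bands per year that is 15.34 × 2 ≈ 31 density bands.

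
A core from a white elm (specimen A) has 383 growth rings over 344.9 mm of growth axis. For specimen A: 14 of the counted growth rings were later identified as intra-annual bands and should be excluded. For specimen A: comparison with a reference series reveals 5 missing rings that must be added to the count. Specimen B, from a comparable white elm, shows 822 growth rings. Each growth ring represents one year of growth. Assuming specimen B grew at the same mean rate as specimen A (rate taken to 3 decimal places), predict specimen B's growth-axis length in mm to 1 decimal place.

757.9 mm

Specimen A: after corrections the count is 383 − 14 + 5 = 374 growth rings.
A: 344.9 mm over 374 years gives 344.9 / 374 ≈ 0.922 mm/year.
B's length ≈ 0.922 × 822 = 757.9 mm.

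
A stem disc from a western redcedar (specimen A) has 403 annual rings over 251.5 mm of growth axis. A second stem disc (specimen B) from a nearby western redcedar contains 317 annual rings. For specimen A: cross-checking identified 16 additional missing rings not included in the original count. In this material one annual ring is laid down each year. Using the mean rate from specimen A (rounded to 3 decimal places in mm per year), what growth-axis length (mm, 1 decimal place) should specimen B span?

Specimen A: true annual ring count = 403 + 16 = 419.
A: Extension rate ≈ 251.5 / 419 = 0.600 mm/yr.
B's length ≈ 0.600 × 317 = 190.2 mm.

190.2 mm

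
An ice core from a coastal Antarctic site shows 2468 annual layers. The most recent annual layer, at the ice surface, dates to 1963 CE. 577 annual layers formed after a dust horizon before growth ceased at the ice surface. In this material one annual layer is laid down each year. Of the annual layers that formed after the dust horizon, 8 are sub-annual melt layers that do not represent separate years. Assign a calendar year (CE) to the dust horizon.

577 annual layers post-date the dust horizon.
577 − 8 false = 569 true annual layers after the dust horizon.
Counting back 569 years from 1963 CE places the dust horizon in 1963 − 569 = 1394 CE.

1394 CE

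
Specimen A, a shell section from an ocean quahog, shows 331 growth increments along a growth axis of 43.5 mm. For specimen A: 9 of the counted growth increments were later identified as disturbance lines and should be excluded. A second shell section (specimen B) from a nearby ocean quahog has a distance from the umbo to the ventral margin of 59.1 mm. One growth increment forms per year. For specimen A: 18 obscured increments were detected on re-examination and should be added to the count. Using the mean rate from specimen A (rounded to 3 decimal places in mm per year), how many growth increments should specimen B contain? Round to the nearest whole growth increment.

462 growth increments

Specimen A: true growth increment count = 331 − 9 + 18 = 340.
A: 43.5 mm over 340 years gives 43.5 / 340 ≈ 0.128 mm per year.
Specimen B: 59.1 mm / 0.128 mm per year = 461.72 years ≈ 462 growth increments.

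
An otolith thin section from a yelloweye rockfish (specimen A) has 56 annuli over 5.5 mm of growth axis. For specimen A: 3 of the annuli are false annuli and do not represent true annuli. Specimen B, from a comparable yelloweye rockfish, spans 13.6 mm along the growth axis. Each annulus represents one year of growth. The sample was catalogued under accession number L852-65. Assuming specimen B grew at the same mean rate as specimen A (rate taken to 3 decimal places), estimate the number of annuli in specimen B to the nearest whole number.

131 annuli

Specimen A: true annulus count = 56 − 3 = 53.
A: 5.5 mm over 53 years gives 5.5 / 53 ≈ 0.104 mm per year.
Specimen B: 13.6 mm / 0.104 mm per year = 130.77 years ≈ 131 annuli.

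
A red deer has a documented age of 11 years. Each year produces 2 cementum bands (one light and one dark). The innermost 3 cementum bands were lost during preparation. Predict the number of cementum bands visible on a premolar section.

With 2 cementum bands per year, 11 years would produce 11 × 2 = 22 cementum bands.
22 − 3 missed = 19 cementum bands expected in the prepared section.

19 cementum bands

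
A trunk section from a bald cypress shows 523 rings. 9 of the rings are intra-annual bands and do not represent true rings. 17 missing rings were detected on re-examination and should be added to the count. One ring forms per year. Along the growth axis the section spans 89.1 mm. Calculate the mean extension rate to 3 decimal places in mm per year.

0.168 mm per year

True ring count = 523 − 9 + 17 = 531.
89.1 mm over 531 years gives 89.1 / 531 ≈ 0.168 mm per year.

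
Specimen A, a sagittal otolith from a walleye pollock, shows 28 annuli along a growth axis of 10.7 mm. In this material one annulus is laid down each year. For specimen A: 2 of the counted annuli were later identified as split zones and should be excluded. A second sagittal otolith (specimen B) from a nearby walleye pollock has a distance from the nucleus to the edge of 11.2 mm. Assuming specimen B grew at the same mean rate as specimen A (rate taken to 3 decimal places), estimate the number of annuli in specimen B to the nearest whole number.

27 annuli

Specimen A: correcting the raw count gives 28 − 2 = 26 true annuli.
A: 10.7 mm over 26 years gives 10.7 / 26 ≈ 0.412 mm per year.
B spans 11.2 / 0.412 = 27.18 years ≈ 27 annuli.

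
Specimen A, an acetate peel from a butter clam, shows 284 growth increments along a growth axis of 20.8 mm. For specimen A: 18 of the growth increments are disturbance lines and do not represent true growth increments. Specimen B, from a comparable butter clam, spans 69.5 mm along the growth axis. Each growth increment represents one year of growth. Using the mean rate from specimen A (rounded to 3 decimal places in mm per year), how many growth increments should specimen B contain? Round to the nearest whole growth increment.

Specimen A: true growth increment count = 284 − 18 = 266.
A: 20.8 mm over 266 years gives 20.8 / 266 ≈ 0.078 mm/yr.
For B, 69.5 / 0.078 = 891.03 years ≈ 891 growth increments.

891 growth increments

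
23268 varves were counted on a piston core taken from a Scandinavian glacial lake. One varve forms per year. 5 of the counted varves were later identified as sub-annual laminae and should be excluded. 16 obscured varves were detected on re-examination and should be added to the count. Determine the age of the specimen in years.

23279 years

After corrections the count is 23268 − 5 + 16 = 23279 varves.
At one varve per year, that is 23279 years.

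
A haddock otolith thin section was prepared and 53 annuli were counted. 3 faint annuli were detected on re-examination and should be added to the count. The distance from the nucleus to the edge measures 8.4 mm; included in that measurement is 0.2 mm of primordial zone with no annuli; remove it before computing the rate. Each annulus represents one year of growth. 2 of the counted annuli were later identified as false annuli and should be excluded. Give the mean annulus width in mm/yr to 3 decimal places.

True annulus count = 53 − 2 + 3 = 54.
Net length = 8.4 − 0.2 = 8.2 mm.
Extension rate ≈ 8.2 / 54 = 0.152 mm/yr.

0.152 mm/yr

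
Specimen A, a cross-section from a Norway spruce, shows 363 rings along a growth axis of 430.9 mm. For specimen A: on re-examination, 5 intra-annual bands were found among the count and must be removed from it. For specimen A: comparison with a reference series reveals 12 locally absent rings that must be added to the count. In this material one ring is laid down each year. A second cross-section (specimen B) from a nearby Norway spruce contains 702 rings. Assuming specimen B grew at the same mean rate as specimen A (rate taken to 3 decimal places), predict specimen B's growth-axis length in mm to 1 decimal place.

Specimen A: adjusted count: 363 − 5 + 12 = 370 rings.
A: 430.9 mm over 370 years gives 430.9 / 370 ≈ 1.165 mm/yr.
B's length ≈ 1.165 × 702 = 817.8 mm.

817.8 mm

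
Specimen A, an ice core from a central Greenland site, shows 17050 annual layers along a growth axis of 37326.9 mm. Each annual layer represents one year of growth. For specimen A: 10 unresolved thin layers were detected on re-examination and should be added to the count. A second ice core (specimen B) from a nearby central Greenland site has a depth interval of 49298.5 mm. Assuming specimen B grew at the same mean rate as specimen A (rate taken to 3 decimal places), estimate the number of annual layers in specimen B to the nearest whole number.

22531 annual layers

Specimen A: after corrections the count is 17050 + 10 = 17060 annual layers.
A: 37326.9 mm over 17060 years gives 37326.9 / 17060 ≈ 2.188 mm/yr.
For B, 49298.5 / 2.188 = 22531.31 years ≈ 22531 annual layers.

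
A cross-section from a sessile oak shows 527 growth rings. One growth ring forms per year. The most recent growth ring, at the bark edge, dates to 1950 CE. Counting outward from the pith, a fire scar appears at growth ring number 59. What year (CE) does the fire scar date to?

1482 CE

The fire scar sits at growth ring 59 from the pith, so 527 − 59 = 468 growth rings formed after it.
Counting back 468 years from 1950 CE places the fire scar in 1950 − 468 = 1482 CE.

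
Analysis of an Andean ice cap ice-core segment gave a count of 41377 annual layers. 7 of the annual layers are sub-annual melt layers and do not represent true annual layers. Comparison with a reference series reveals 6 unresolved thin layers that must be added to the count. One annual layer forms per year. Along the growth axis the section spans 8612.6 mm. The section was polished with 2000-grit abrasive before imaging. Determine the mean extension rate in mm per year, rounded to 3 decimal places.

After corrections the count is 41377 − 7 + 6 = 41376 annual layers.
Mean rate = 8612.6 mm / 41376 years ≈ 0.208 mm per year.

0.208 mm per year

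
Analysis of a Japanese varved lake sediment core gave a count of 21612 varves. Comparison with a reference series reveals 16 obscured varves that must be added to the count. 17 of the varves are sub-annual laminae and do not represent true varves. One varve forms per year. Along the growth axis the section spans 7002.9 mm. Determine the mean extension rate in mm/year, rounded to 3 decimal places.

0.324 mm/year

After corrections the count is 21612 − 17 + 16 = 21611 varves.
7002.9 mm over 21611 years gives 7002.9 / 21611 ≈ 0.324 mm/year.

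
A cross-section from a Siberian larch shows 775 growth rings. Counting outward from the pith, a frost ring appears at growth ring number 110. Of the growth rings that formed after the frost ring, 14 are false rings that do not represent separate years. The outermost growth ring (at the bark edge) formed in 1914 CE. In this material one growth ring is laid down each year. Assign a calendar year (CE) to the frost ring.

775 − 110 = 665 growth rings lie beyond the frost ring toward the bark edge.
665 − 14 false = 651 true growth rings after the frost ring.
1914 − 651 = 1263 CE.

1263 CE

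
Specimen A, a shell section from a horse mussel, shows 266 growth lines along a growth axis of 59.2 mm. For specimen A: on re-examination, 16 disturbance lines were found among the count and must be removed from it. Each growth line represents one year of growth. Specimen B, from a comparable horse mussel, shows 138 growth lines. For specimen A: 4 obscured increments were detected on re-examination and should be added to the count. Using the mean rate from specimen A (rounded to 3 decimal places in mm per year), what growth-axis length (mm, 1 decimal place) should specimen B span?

32.2 mm

Specimen A: adjusted count: 266 − 16 + 4 = 254 growth lines.
A: Mean rate = 59.2 mm / 254 years ≈ 0.233 mm/year.
For B, 0.233 mm/year × 138 years = 32.2 mm.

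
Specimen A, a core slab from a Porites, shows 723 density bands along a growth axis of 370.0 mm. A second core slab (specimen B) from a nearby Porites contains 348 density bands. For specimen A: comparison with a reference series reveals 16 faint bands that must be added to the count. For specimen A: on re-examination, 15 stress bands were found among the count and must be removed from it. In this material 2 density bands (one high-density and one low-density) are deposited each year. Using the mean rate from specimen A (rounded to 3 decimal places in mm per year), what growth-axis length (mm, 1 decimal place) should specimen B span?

177.8 mm

Specimen A: true density band count = 723 − 15 + 16 = 724.
Specimen A: dividing by 2 density bands per year: 724 / 2 = 362 years.
A: 370.0 mm over 362 years gives 370.0 / 362 ≈ 1.022 mm/year.
Specimen B: with 2 density bands per year, 348 / 2 = 174 years. For B, 1.022 mm/year × 174 years = 177.8 mm.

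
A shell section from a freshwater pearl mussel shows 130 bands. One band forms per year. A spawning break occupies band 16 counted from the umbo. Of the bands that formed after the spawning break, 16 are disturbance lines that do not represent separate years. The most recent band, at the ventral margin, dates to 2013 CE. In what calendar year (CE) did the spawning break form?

The spawning break sits at band 16 from the umbo, so 130 − 16 = 114 bands formed after it.
Excluding 16 false bands: 114 − 16 = 98.
The band at the ventral margin is 2013 CE, so the spawning break dates to 2013 − 98 = 1915 CE.

1915 CE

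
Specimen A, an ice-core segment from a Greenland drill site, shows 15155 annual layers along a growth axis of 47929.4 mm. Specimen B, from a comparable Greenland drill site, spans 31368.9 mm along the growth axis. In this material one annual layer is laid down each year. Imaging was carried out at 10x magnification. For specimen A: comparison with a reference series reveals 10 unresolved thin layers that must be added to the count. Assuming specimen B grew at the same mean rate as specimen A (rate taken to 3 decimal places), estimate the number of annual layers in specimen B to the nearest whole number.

Specimen A: adjusted count: 15155 + 10 = 15165 annual layers.
A: Extension rate ≈ 47929.4 / 15165 = 3.161 mm/yr.
Specimen B: 31368.9 mm / 3.161 mm per year = 9923.73 years ≈ 9924 annual layers.

9924 annual layers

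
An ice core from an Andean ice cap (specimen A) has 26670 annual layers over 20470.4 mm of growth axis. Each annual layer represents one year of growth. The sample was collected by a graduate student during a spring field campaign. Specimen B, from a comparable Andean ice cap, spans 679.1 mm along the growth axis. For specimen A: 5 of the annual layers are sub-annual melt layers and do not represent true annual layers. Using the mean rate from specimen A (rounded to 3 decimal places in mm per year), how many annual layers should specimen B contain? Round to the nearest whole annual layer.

884 annual layers

Specimen A: after corrections the count is 26670 − 5 = 26665 annual layers.
A: Extension rate ≈ 20470.4 / 26665 = 0.768 mm per year.
B spans 679.1 / 0.768 = 884.24 years ≈ 884 annual layers.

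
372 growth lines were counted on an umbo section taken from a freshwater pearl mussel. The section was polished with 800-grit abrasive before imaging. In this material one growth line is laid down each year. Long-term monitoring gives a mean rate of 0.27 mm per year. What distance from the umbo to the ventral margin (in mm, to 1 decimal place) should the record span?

372 years of growth are recorded.
Predicted length = 0.27 mm/year × 372 years = 100.4 mm.

100.4 mm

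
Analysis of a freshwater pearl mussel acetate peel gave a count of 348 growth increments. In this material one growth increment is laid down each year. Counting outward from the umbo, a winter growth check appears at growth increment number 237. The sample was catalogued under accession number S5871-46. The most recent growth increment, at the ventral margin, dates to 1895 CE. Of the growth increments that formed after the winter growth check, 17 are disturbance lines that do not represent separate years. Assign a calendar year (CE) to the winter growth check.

The winter growth check sits at growth increment 237 from the umbo, so 348 − 237 = 111 growth increments formed after it.
111 − 17 false = 94 true growth increments after the winter growth check.
The growth increment at the ventral margin is 1895 CE, so the winter growth check dates to 1895 − 94 = 1801 CE.

1801 CE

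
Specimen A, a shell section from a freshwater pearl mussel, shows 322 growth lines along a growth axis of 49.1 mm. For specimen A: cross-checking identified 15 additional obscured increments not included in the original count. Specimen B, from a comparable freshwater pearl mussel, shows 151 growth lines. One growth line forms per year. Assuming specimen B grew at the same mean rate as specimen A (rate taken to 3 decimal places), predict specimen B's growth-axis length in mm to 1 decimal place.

22.0 mm

Specimen A: adjusted count: 322 + 15 = 337 growth lines.
A: Extension rate ≈ 49.1 / 337 = 0.146 mm/year.
B's length ≈ 0.146 × 151 = 22.0 mm.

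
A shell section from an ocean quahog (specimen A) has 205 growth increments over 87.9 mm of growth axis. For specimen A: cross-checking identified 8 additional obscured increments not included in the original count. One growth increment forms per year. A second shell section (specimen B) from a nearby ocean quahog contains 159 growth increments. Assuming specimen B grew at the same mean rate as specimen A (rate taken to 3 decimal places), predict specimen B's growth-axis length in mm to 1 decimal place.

Specimen A: adjusted count: 205 + 8 = 213 growth increments.
A: Mean rate = 87.9 mm / 213 years ≈ 0.413 mm per year.
B's length ≈ 0.413 × 159 = 65.7 mm.

65.7 mm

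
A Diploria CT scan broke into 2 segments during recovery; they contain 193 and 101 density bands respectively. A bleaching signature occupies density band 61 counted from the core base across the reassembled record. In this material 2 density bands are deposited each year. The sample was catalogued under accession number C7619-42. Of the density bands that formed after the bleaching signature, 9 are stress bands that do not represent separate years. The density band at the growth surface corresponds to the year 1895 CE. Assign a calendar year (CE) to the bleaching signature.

1783 CE

Total density bands = 193 + 101 = 294.
294 − 61 = 233 density bands lie beyond the bleaching signature toward the growth surface.
Removing the 9 false density bands leaves 233 − 9 = 224 true density bands beyond the bleaching signature.
With 2 density bands per year, 224 / 2 = 112 years.
The density band at the growth surface is 1895 CE, so the bleaching signature dates to 1895 − 112 = 1783 CE.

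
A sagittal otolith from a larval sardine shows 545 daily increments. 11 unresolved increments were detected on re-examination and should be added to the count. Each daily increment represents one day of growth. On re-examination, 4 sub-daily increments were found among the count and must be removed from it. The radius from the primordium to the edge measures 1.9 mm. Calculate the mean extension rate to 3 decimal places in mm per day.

Adjusted count: 545 − 4 + 11 = 552 daily increments.
Mean rate = 1.9 mm / 552 days ≈ 0.003 mm per day.

0.003 mm per day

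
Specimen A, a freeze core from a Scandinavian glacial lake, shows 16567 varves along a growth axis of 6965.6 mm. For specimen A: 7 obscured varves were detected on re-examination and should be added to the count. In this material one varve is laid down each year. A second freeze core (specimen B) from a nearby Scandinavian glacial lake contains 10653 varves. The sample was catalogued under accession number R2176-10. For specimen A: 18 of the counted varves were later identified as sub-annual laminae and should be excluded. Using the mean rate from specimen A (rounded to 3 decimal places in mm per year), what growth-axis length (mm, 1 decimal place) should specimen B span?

4484.9 mm

Specimen A: true varve count = 16567 − 18 + 7 = 16556.
A: Extension rate ≈ 6965.6 / 16556 = 0.421 mm/year.
Length of B = 0.421 × 10653 = 4484.9 mm.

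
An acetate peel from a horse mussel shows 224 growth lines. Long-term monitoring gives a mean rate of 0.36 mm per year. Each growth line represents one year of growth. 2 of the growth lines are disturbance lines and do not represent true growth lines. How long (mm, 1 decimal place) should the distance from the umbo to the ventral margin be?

79.9 mm

Correcting the raw count gives 224 − 2 = 222 true growth lines.
Length ≈ 0.36 × 222 = 79.9 mm.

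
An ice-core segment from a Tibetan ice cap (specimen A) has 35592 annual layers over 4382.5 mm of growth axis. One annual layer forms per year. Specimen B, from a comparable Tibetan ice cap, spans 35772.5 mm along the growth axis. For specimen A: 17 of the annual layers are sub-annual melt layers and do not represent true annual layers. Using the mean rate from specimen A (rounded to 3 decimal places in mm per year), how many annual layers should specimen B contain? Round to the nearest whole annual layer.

Specimen A: correcting the raw count gives 35592 − 17 = 35575 true annual layers.
A: 4382.5 mm over 35575 years gives 4382.5 / 35575 ≈ 0.123 mm per year.
Specimen B: 35772.5 mm / 0.123 mm per year = 290833.33 years ≈ 290833 annual layers.

290833 annual layers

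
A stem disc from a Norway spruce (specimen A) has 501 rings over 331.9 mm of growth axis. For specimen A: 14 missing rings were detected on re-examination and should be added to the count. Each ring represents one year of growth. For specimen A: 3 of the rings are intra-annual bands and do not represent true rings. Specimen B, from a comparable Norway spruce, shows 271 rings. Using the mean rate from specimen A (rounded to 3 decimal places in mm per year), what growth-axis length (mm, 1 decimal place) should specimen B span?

175.6 mm

Specimen A: adjusted count: 501 − 3 + 14 = 512 rings.
A: Mean rate = 331.9 mm / 512 years ≈ 0.648 mm per year.
Length of B = 0.648 × 271 = 175.6 mm.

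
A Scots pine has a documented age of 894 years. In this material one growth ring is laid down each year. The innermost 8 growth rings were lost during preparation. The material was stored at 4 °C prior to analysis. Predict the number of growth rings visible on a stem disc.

886 growth rings

At one growth ring per year, 894 years correspond to 894 growth rings.
894 − 8 missed = 886 growth rings expected in the prepared section.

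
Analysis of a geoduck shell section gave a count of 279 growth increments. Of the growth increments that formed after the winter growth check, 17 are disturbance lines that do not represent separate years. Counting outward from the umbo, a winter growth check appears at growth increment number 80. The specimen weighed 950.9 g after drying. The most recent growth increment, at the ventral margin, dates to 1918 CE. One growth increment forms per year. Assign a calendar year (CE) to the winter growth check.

1736 CE

The winter growth check sits at growth increment 80 from the umbo, so 279 − 80 = 199 growth increments formed after it.
Excluding 17 false growth increments: 199 − 17 = 182.
Counting back 182 years from 1918 CE places the winter growth check in 1918 − 182 = 1736 CE.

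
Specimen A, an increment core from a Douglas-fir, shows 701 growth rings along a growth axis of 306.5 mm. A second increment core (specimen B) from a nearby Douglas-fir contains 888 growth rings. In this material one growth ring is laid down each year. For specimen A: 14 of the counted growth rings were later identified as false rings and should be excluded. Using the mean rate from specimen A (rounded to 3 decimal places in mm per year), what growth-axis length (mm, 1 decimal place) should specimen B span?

Specimen A: correcting the raw count gives 701 − 14 = 687 true growth rings.
A: 306.5 mm over 687 years gives 306.5 / 687 ≈ 0.446 mm/yr.
For B, 0.446 mm/year × 888 years = 396.0 mm.

396.0 mm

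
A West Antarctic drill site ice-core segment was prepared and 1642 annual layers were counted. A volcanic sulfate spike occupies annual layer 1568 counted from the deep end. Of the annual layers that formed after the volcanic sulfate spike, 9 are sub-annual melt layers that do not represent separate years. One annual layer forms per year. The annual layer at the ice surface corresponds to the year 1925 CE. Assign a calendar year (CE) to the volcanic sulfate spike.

The volcanic sulfate spike sits at annual layer 1568 from the deep end, so 1642 − 1568 = 74 annual layers formed after it.
Removing the 9 false annual layers leaves 74 − 9 = 65 true annual layers beyond the volcanic sulfate spike.
Counting back 65 years from 1925 CE places the volcanic sulfate spike in 1925 − 65 = 1860 CE.

1860 CE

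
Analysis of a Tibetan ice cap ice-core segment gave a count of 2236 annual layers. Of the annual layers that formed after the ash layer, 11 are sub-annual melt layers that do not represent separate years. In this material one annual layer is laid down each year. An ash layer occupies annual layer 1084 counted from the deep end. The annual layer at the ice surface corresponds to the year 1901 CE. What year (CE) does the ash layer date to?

760 CE

Between annual layer 1084 and the ice surface there are 2236 − 1084 = 1152 annual layers.
Excluding 11 false annual layers: 1152 − 11 = 1141.
Counting back 1141 years from 1901 CE places the ash layer in 1901 − 1141 = 760 CE.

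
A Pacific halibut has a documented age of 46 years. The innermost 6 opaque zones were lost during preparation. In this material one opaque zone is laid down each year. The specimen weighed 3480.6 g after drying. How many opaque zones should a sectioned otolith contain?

One opaque zone per year gives 46 opaque zones over 46 years.
46 − 6 missed = 40 opaque zones expected in the prepared section.

40 opaque zones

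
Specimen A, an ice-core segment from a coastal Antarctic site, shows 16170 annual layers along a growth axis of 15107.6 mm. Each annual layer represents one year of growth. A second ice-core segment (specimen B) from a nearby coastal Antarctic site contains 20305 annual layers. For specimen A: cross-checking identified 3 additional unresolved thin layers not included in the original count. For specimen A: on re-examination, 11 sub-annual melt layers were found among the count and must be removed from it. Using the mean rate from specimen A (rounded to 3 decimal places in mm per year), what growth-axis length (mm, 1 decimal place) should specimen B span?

18985.2 mm

Specimen A: correcting the raw count gives 16170 − 11 + 3 = 16162 true annual layers.
A: Extension rate ≈ 15107.6 / 16162 = 0.935 mm per year.
Length of B = 0.935 × 20305 = 18985.2 mm.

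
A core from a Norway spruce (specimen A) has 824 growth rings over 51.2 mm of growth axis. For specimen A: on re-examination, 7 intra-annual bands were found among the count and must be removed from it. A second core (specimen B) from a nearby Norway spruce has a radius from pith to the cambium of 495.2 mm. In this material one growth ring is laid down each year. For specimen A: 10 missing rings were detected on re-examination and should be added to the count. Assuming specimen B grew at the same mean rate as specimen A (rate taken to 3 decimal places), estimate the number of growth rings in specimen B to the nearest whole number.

Specimen A: true growth ring count = 824 − 7 + 10 = 827.
A: Mean rate = 51.2 mm / 827 years ≈ 0.062 mm/year.
Specimen B: 495.2 mm / 0.062 mm per year = 7987.10 years ≈ 7987 growth rings.

7987 growth rings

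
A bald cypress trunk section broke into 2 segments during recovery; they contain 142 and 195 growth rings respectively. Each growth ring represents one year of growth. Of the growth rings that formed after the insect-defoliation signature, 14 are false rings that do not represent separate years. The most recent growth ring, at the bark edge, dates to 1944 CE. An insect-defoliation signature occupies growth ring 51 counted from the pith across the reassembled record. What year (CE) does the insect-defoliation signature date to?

Total growth rings = 142 + 195 = 337.
337 − 51 = 286 growth rings lie beyond the insect-defoliation signature toward the bark edge.
286 − 14 false = 272 true growth rings after the insect-defoliation signature.
1944 − 272 = 1672 CE.

1672 CE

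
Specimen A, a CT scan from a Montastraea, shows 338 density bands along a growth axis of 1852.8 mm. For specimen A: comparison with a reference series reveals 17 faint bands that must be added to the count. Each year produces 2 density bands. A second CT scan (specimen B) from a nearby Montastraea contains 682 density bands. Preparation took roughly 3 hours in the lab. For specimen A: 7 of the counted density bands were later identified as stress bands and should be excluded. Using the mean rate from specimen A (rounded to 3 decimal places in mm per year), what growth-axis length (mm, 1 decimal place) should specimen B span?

3631.0 mm

Specimen A: correcting the raw count gives 338 − 7 + 17 = 348 true density bands.
Specimen A: with 2 density bands per year, 348 / 2 = 174 years.
A: Mean rate = 1852.8 mm / 174 years ≈ 10.648 mm/yr.
Specimen B: 682 density bands at 2 per year is 682 / 2 = 341 years. B's length ≈ 10.648 × 341 = 3631.0 mm.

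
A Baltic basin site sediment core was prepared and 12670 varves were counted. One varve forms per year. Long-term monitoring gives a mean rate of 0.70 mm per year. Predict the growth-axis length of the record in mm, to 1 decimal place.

8869.0 mm

12670 years of growth are recorded.
12670 years at 0.70 mm/year gives 0.70 × 12670 = 8869.0 mm.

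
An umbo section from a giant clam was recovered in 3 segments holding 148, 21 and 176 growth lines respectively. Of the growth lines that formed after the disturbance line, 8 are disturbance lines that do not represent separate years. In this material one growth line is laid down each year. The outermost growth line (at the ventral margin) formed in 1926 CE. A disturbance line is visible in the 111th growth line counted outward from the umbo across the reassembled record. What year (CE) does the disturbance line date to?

1700 CE

Total growth lines = 148 + 21 + 176 = 345.
The disturbance line sits at growth line 111 from the umbo, so 345 − 111 = 234 growth lines formed after it.
234 − 8 false = 226 true growth lines after the disturbance line.
1926 − 226 = 1700 CE.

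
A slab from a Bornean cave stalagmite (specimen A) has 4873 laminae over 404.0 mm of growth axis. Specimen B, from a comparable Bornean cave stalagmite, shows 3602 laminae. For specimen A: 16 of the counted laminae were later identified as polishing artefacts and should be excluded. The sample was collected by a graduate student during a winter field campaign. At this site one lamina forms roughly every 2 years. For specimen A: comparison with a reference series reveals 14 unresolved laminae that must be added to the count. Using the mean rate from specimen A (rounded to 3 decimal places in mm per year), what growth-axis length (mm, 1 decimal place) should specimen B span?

295.4 mm

Specimen A: adjusted count: 4873 − 16 + 14 = 4871 laminae.
Specimen A: 4871 laminae at 2 years each span 4871 × 2 = 9742 years.
A: Extension rate ≈ 404.0 / 9742 = 0.041 mm/year.
Specimen B: 3602 laminae at 2 years each span 3602 × 2 = 7204 years. B's length ≈ 0.041 × 7204 = 295.4 mm.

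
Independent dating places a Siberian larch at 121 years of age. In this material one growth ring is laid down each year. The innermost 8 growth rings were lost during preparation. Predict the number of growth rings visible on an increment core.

113 growth rings

Expected growth rings over 121 years: 121.
Less the 8 uncaptured growth rings: 121 − 8 = 113.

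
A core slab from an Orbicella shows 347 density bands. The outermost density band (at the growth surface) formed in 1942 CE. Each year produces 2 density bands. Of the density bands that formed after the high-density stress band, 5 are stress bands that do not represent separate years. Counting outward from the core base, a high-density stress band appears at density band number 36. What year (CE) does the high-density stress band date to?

1789 CE

Between density band 36 and the growth surface there are 347 − 36 = 311 density bands.
Excluding 5 false density bands: 311 − 5 = 306.
With 2 density bands per year, 306 / 2 = 153 years.
The density band at the growth surface is 1942 CE, so the high-density stress band dates to 1942 − 153 = 1789 CE.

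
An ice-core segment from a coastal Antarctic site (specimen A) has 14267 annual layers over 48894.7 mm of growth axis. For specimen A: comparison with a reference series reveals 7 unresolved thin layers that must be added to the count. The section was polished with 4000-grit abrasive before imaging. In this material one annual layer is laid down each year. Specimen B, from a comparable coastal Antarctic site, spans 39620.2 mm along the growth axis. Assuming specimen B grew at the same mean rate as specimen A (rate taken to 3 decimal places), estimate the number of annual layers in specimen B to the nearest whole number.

Specimen A: true annual layer count = 14267 + 7 = 14274.
A: 48894.7 mm over 14274 years gives 48894.7 / 14274 ≈ 3.425 mm/yr.
For B, 39620.2 / 3.425 = 11567.94 years ≈ 11568 annual layers.

11568 annual layers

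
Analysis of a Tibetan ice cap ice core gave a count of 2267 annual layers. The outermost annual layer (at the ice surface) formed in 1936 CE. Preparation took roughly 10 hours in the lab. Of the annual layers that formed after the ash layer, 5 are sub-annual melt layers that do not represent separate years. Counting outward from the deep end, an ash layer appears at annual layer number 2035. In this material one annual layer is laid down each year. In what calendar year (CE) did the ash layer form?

1709 CE

2267 − 2035 = 232 annual layers lie beyond the ash layer toward the ice surface.
232 − 5 false = 227 true annual layers after the ash layer.
The annual layer at the ice surface is 1936 CE, so the ash layer dates to 1936 − 227 = 1709 CE.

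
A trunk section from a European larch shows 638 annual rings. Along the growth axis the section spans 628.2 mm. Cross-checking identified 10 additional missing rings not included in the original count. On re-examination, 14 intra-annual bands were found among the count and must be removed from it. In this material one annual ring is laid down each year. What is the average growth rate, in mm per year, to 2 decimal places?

0.99 mm per year

True annual ring count = 638 − 14 + 10 = 634.
628.2 mm over 634 years gives 628.2 / 634 ≈ 0.99 mm per year.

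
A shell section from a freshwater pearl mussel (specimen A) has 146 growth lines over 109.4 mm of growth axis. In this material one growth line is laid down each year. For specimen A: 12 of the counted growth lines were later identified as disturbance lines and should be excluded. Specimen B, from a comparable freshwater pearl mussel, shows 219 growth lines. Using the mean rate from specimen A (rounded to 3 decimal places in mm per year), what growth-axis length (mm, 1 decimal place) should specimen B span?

Specimen A: correcting the raw count gives 146 − 12 = 134 true growth lines.
A: Mean rate = 109.4 mm / 134 years ≈ 0.816 mm/yr.
Length of B = 0.816 × 219 = 178.7 mm.

178.7 mm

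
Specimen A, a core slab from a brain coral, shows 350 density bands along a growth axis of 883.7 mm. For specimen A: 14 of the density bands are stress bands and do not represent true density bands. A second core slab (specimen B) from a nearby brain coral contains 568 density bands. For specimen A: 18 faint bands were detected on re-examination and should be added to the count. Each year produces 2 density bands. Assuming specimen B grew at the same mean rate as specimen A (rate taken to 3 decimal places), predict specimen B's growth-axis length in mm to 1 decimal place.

Specimen A: correcting the raw count gives 350 − 14 + 18 = 354 true density bands.
Specimen A: 354 density bands at 2 per year is 354 / 2 = 177 years.
A: 883.7 mm over 177 years gives 883.7 / 177 ≈ 4.993 mm per year.
Specimen B: 568 density bands at 2 per year is 568 / 2 = 284 years. Length of B = 4.993 × 284 = 1418.0 mm.

1418.0 mm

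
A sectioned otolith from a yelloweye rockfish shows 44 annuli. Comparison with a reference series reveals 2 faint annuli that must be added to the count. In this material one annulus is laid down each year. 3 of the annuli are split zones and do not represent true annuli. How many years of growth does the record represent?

43 yr

Correcting the raw count gives 44 − 3 + 2 = 43 true annuli.
At one annulus per year, that is 43 years.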